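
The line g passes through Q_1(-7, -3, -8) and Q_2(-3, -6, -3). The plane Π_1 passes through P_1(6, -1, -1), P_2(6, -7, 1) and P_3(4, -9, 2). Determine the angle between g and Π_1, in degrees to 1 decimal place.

38.2

A direction vector for g is Q_2 − Q_1 = (4, -3, 5).
P_1P_2 = (0, -6, 2), P_1P_3 = (-2, -8, 3); a normal to Π_1 is P_1P_2 × P_1P_3 = (-2, -4, -12).
Using P_1: Π_1 has equation -2x - 4y - 12z = 4.
sin θ = |n·v| / (|n||v|) = |-56| / (√164 · √50) = 0.61842.
θ ≈ 38.2°.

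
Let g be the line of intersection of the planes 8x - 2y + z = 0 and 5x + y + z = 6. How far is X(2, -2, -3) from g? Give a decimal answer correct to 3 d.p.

5.186

Direction of g: (8, -2, 1) × (5, 1, 1) = (-3, -3, 18).
A point on g: solving the two plane equations with x = 0 gives (0, 2, 4).
Taking (0, 2, 4) on g with direction v = (-3, -3, 18): w = X − (0, 2, 4) = (2, -4, -7), and w × v = (-93, -15, -18).
Distance = |w × v| / |v| = √9198 / √342 ≈ 5.186.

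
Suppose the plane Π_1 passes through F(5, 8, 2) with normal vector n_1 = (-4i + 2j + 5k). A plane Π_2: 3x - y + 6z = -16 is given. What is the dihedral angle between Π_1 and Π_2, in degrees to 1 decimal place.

69.4

Π_1: n_1·r = n_1·F gives -4x + 2y + 5z = 6.
cos θ = |n₁·n₂| / (|n₁||n₂|) = |16| / (√45 · √46).
θ = arccos(0.35167) ≈ 69.4°.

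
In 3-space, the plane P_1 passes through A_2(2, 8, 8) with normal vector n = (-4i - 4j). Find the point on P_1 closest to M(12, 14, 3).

P_1: n·r = n·A_2 gives -4x - 4y = -40.
Foot = M − λn with λ = (n·M − d)/|n|² = (-104 − (-40))/32 = -2.
Foot = (12, 14, 3) − (-2)·(-4, -4, 0) = (4, 6, 3).

(4, 6, 3)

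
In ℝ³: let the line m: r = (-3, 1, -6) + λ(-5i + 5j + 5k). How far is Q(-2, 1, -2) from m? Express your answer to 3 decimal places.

3.742

Taking (-3, 1, -6) on m with direction v = (-5, 5, 5): w = Q − (-3, 1, -6) = (1, 0, 4), and w × v = (-20, -25, 5).
Distance = |w × v| / |v| = √1050 / √75 ≈ 3.742.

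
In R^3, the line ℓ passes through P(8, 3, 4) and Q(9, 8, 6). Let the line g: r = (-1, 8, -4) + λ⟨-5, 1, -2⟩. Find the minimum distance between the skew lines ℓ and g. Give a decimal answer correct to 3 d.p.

4.709

A direction vector for ℓ is Q − P = (1, 5, 2).
Common perpendicular direction n = (1, 5, 2) × (-5, 1, -2) = (-12, -8, 26).
With w = (-1, 8, -4) − (8, 3, 4) = (-9, 5, -8), w · n = -140.
Distance = |w · n| / |n| = |-140| / √884 ≈ 4.709.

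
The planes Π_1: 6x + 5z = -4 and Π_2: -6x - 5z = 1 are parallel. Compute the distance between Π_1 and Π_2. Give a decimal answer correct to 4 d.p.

0.3841

Rescale Π_2 by 1/(-1): 6x + 5z = -1. Then distance = |-4 − (-1)| / √61 ≈ 0.3841.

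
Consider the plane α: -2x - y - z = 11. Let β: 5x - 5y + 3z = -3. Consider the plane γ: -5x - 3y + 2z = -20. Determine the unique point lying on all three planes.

Solving the 3×3 linear system -2x - y - z = 11, 5x - 5y + 3z = -3, -5x - 3y + 2z = -20 (e.g. by elimination or Cramer's rule, determinant = 67) gives (2, -4, -11).

(2, -4, -11)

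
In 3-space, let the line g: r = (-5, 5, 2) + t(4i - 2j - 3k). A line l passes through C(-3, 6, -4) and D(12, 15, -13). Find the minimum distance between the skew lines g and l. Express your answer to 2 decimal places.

A direction vector for l is D − C = (15, 9, -9).
Common perpendicular direction n = (4, -2, -3) × (15, 9, -9) = (45, -9, 66).
With w = (-3, 6, -4) − (-5, 5, 2) = (2, 1, -6), w · n = -315.
Distance = |w · n| / |n| = |-315| / √6462 ≈ 3.92.

3.92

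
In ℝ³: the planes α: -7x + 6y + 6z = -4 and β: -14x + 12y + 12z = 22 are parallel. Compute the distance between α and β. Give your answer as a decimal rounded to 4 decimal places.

1.3636

Rescale β by 1/2: -7x + 6y + 6z = 11. Then distance = |-4 − 11| / √121 ≈ 1.3636.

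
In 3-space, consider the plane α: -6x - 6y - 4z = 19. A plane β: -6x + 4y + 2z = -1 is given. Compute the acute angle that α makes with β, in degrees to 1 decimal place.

cos θ = |n₁·n₂| / (|n₁||n₂|) = |4| / (√88 · √56).
θ = arccos(0.05698) ≈ 86.7°.

86.7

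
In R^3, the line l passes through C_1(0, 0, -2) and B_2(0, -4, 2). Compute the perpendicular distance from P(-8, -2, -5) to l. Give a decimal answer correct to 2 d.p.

8.75

A direction vector for l is B_2 − C_1 = (0, -4, 4).
Taking (0, 0, -2) on l with direction v = (0, -4, 4): w = P − (0, 0, -2) = (-8, -2, -3), and w × v = (-20, 32, 32).
Distance = |w × v| / |v| = √2448 / √32 ≈ 8.75.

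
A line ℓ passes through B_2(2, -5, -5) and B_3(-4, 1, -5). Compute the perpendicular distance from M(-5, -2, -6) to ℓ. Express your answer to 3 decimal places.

3.000

A direction vector for ℓ is B_3 − B_2 = (-6, 6, 0).
Taking (2, -5, -5) on ℓ with direction v = (-6, 6, 0): w = M − (2, -5, -5) = (-7, 3, -1), and w × v = (6, 6, -24).
Distance = |w × v| / |v| = √648 / √72 ≈ 3.000.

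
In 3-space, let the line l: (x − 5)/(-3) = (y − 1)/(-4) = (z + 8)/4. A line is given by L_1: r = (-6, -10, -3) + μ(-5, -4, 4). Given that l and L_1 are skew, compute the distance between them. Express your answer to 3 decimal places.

l has direction (-3, -4, 4) through (5, 1, -8).
Common perpendicular direction n = (-3, -4, 4) × (-5, -4, 4) = (0, -8, -8).
With w = (-6, -10, -3) − (5, 1, -8) = (-11, -11, 5), w · n = 48.
Distance = |w · n| / |n| = |48| / √128 ≈ 4.243.

4.243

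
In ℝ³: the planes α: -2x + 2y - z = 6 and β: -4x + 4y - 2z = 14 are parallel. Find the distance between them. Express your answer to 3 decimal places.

0.333

Rescale β by 1/2: -2x + 2y - z = 7. Then distance = |6 − 7| / √9 ≈ 0.333.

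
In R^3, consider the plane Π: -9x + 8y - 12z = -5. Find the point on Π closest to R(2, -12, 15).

Foot = R − λn with λ = (n·R − d)/|n|² = (-294 − (-5))/289 = -1.
Foot = (2, -12, 15) − (-1)·(-9, 8, -12) = (-7, -4, 3).

(-7, -4, 3)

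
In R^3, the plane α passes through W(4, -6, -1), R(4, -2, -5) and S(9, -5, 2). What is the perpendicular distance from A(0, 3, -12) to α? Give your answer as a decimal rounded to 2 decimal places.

0.74

WR = (0, 4, -4), WS = (5, 1, 3); a normal to α is WR × WS = (16, -20, -20).
Using W: α has equation 16x - 20y - 20z = 204.
n·A − d = (16)·(0) + (-20)·(3) + (-20)·(-12) − 204 = -24; |n| = √1056.
Distance = |-24| / √1056 = 24/√1056 ≈ 0.74.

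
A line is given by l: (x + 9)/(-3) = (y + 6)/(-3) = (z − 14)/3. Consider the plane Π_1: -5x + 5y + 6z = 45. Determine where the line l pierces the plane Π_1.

l has direction (-3, -3, 3) through (-9, -6, 14).
Substitute r = (-9, -6, 14) + t(-3, -3, 3) into the plane: 99 + 18t = 45, so t = -3.
Intersection: (-9, -6, 14) + (-3)·(-3, -3, 3) = (0, 3, 5).

(0, 3, 5)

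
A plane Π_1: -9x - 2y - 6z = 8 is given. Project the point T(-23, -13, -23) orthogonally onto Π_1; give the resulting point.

(4, -7, -5)

Foot = T − λn with λ = (n·T − d)/|n|² = (371 − 8)/121 = 3.
Foot = (-23, -13, -23) − 3·(-9, -2, -6) = (4, -7, -5).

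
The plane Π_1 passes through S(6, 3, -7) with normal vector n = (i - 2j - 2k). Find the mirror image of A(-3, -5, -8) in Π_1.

(-5, -1, -4)

Π_1: n·r = n·S gives x - 2y - 2z = 14.
λ = (n·A − d)/|n|² = (23 − 14)/9 = 1.
Reflection = A − 2λn = (-3, -5, -8) − 2·(1, -2, -2) = (-5, -1, -4).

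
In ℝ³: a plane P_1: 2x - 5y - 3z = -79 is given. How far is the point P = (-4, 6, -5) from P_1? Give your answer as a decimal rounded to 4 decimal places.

n·P − d = (2)·(-4) + (-5)·(6) + (-3)·(-5) − (-79) = 56; |n| = √38.
Distance = |56| / √38 = 56/√38 ≈ 9.0844.

9.0844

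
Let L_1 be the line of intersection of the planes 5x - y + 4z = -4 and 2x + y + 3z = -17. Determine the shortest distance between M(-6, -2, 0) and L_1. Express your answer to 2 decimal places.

8.83

Direction of L_1: (5, -1, 4) × (2, 1, 3) = (-7, -7, 7).
A point on L_1: solving the two plane equations with x = 3 gives (3, -5, -6).
Taking (3, -5, -6) on L_1 with direction v = (-7, -7, 7): w = M − (3, -5, -6) = (-9, 3, 6), and w × v = (63, 21, 84).
Distance = |w × v| / |v| = √11466 / √147 ≈ 8.83.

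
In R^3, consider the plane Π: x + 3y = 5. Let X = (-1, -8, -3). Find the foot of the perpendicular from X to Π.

Foot = X − λn with λ = (n·X − d)/|n|² = (-25 − 5)/10 = -3.
Foot = (-1, -8, -3) − (-3)·(1, 3, 0) = (2, 1, -3).

(2, 1, -3)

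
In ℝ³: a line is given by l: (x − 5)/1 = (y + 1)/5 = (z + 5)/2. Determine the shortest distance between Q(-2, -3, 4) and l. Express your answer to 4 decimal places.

11.5744

l has direction (1, 5, 2) through (5, -1, -5).
Taking (5, -1, -5) on l with direction v = (1, 5, 2): w = Q − (5, -1, -5) = (-7, -2, 9), and w × v = (-49, 23, -33).
Distance = |w × v| / |v| = √4019 / √30 ≈ 11.5744.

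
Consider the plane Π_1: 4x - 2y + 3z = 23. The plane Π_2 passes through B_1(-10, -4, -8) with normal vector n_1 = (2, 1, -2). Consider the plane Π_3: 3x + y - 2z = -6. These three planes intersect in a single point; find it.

Π_2: n_1·r = n_1·B_1 gives 2x + y - 2z = -8.
Solving the 3×3 linear system 4x - 2y + 3z = 23, 2x + y - 2z = -8, 3x + y - 2z = -6 (e.g. by elimination or Cramer's rule, determinant = 1) gives (2, 6, 9).

(2, 6, 9)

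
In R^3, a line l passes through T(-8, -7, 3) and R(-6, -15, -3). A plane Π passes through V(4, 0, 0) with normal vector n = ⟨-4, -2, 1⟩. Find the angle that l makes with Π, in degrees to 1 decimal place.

2.5

A direction vector for l is R − T = (2, -8, -6).
Π: n·r = n·V gives -4x - 2y + z = -16.
sin θ = |n·v| / (|n||v|) = |2| / (√21 · √104) = 0.04280.
θ ≈ 2.5°.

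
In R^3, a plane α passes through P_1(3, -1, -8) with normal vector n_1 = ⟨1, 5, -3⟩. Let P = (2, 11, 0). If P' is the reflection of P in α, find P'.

(0, 1, 6)

α: n_1·r = n_1·P_1 gives x + 5y - 3z = 22.
λ = (n·P − d)/|n|² = (57 − 22)/35 = 1.
Reflection = P − 2λn = (2, 11, 0) − 2·(1, 5, -3) = (0, 1, 6).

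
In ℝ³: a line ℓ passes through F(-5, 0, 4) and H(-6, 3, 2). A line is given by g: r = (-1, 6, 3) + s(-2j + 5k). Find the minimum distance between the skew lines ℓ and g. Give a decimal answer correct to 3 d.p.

A direction vector for ℓ is H − F = (-1, 3, -2).
Common perpendicular direction n = (-1, 3, -2) × (0, -2, 5) = (11, 5, 2).
With w = (-1, 6, 3) − (-5, 0, 4) = (4, 6, -1), w · n = 72.
Distance = |w · n| / |n| = |72| / √150 ≈ 5.879.

5.879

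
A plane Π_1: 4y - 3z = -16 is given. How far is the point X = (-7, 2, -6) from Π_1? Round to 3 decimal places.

n·X − d = (0)·(-7) + (4)·(2) + (-3)·(-6) − (-16) = 42; |n| = √25.
Distance = |42| / √25 = 42/√25 ≈ 8.400.

8.400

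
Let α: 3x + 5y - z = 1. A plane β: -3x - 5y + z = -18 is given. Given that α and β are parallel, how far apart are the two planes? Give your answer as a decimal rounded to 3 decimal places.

Rescale β by 1/(-1): 3x + 5y - z = 18. Then distance = |1 − 18| / √35 ≈ 2.874.

2.874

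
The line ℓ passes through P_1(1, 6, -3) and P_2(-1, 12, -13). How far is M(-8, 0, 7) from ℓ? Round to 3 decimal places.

A direction vector for ℓ is P_2 − P_1 = (-2, 6, -10).
Taking (1, 6, -3) on ℓ with direction v = (-2, 6, -10): w = M − (1, 6, -3) = (-9, -6, 10), and w × v = (0, -110, -66).
Distance = |w × v| / |v| = √16456 / √140 ≈ 10.842.

10.842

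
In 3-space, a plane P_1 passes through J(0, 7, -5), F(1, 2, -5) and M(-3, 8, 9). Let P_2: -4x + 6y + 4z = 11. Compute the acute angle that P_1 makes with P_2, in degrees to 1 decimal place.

76.5

JF = (1, -5, 0), JM = (-3, 1, 14); a normal to P_1 is JF × JM = (-70, -14, -14).
Using J: P_1 has equation -70x - 14y - 14z = -28.
cos θ = |n₁·n₂| / (|n₁||n₂|) = |140| / (√5292 · √68).
θ = arccos(0.23338) ≈ 76.5°.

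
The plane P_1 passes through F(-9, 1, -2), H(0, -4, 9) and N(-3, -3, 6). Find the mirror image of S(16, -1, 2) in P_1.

FH = (9, -5, 11), FN = (6, -4, 8); a normal to P_1 is FH × FN = (4, -6, -6).
Using F: P_1 has equation 4x - 6y - 6z = -30.
λ = (n·S − d)/|n|² = (58 − (-30))/88 = 1.
Reflection = S − 2λn = (16, -1, 2) − 2·(4, -6, -6) = (8, 11, 14).

(8, 11, 14)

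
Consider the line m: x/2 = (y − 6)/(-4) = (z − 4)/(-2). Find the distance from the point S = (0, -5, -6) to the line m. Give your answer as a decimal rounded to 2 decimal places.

7.09

m has direction (2, -4, -2) through (0, 6, 4).
Taking (0, 6, 4) on m with direction v = (2, -4, -2): w = S − (0, 6, 4) = (0, -11, -10), and w × v = (-18, -20, 22).
Distance = |w × v| / |v| = √1208 / √24 ≈ 7.09.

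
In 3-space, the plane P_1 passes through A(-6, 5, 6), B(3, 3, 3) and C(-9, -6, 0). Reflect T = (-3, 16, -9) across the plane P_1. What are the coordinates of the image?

AB = (9, -2, -3), AC = (-3, -11, -6); a normal to P_1 is AB × AC = (-21, 63, -105).
Using A: P_1 has equation -21x + 63y - 105z = -189.
λ = (n·T − d)/|n|² = (2016 − (-189))/15435 = 1/7.
Reflection = T − 2λn = (-3, 16, -9) − (2/7)·(-21, 63, -105) = (3, -2, 21).

(3, -2, 21)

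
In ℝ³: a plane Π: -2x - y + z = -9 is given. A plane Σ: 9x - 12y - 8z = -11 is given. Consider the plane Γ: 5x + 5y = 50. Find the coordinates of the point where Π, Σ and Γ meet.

Solving the 3×3 linear system -2x - y + z = -9, 9x - 12y - 8z = -11, 5x + 5y = 50 (e.g. by elimination or Cramer's rule, determinant = 65) gives (9, 1, 10).

(9, 1, 10)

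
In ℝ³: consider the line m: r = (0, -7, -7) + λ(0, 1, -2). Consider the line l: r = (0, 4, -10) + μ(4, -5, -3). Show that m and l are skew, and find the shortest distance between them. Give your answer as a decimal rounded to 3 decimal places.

Common perpendicular direction n = (0, 1, -2) × (4, -5, -3) = (-13, -8, -4).
With w = (0, 4, -10) − (0, -7, -7) = (0, 11, -3), w · n = -76.
Since n ≠ 0 the lines are not parallel, and w · n = -76 ≠ 0 so they do not intersect; hence they are skew.
Distance = |w · n| / |n| = |-76| / √249 ≈ 4.816.

4.816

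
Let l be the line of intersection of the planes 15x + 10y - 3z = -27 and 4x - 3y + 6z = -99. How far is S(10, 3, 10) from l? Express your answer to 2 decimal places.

Direction of l: (15, 10, -3) × (4, -3, 6) = (51, -102, -85).
A point on l: solving the two plane equations with x = -9 gives (-9, 9, -6).
Taking (-9, 9, -6) on l with direction v = (51, -102, -85): w = S − (-9, 9, -6) = (19, -6, 16), and w × v = (2142, 2431, -1632).
Distance = |w × v| / |v| = √13161349 / √20230 ≈ 25.51.

25.51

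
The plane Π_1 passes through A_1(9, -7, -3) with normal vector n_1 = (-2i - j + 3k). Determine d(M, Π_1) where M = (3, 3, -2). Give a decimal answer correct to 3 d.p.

1.336

Π_1: n_1·r = n_1·A_1 gives -2x - y + 3z = -20.
n·M − d = (-2)·(3) + (-1)·(3) + (3)·(-2) − (-20) = 5; |n| = √14.
Distance = |5| / √14 = 5/√14 ≈ 1.336.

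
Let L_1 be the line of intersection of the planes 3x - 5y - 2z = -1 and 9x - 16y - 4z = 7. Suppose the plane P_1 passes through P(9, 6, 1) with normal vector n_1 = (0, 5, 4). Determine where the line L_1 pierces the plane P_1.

(7, 2, 6)

Direction of L_1: (3, -5, -2) × (9, -16, -4) = (-12, -6, -3).
A point on L_1: solving the two plane equations with x = 23 gives (23, 10, 10).
P_1: n_1·r = n_1·P gives 5y + 4z = 34.
Substitute r = (23, 10, 10) + t(-12, -6, -3) into the plane: 90 + (-42)t = 34, so t = 4/3.
Intersection: (23, 10, 10) + (4/3)·(-12, -6, -3) = (7, 2, 6).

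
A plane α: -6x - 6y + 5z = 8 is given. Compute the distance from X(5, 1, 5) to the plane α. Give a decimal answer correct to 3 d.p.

1.929

n·X − d = (-6)·(5) + (-6)·(1) + (5)·(5) − 8 = -19; |n| = √97.
Distance = |-19| / √97 = 19/√97 ≈ 1.929.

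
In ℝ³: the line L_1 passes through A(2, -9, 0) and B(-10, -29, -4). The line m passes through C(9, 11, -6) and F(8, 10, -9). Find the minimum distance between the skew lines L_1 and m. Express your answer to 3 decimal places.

3.077

A direction vector for L_1 is B − A = (-12, -20, -4).
A direction vector for m is F − C = (-1, -1, -3).
Common perpendicular direction n = (-12, -20, -4) × (-1, -1, -3) = (56, -32, -8).
With w = (9, 11, -6) − (2, -9, 0) = (7, 20, -6), w · n = -200.
Distance = |w · n| / |n| = |-200| / √4224 ≈ 3.077.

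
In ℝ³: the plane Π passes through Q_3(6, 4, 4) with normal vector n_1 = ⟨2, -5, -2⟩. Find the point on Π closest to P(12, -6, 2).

Π: n_1·r = n_1·Q_3 gives 2x - 5y - 2z = -16.
Foot = P − λn with λ = (n·P − d)/|n|² = (50 − (-16))/33 = 2.
Foot = (12, -6, 2) − 2·(2, -5, -2) = (8, 4, 6).

(8, 4, 6)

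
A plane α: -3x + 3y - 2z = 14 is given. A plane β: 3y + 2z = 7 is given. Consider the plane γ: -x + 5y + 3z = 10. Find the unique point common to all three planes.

(3, 5, -4)

Solving the 3×3 linear system -3x + 3y - 2z = 14, 3y + 2z = 7, -x + 5y + 3z = 10 (e.g. by elimination or Cramer's rule, determinant = -9) gives (3, 5, -4).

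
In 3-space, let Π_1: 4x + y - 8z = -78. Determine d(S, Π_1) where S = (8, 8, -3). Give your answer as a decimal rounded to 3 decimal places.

15.778

n·S − d = (4)·(8) + (1)·(8) + (-8)·(-3) − (-78) = 142; |n| = √81.
Distance = |142| / √81 = 142/√81 ≈ 15.778.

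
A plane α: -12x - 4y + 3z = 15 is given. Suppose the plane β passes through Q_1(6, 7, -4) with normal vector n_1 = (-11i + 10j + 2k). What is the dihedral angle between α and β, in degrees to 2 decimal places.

β: n_1·r = n_1·Q_1 gives -11x + 10y + 2z = -4.
cos θ = |n₁·n₂| / (|n₁||n₂|) = |98| / (√169 · √225).
θ = arccos(0.50256) ≈ 59.83°.

59.83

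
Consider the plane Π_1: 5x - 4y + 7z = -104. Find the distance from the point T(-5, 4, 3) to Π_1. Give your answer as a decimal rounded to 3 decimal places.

n·T − d = (5)·(-5) + (-4)·(4) + (7)·(3) − (-104) = 84; |n| = √90.
Distance = |84| / √90 = 84/√90 ≈ 8.854.

8.854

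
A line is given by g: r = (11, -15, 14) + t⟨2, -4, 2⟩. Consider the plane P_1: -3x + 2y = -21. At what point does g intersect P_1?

Substitute r = (11, -15, 14) + t(2, -4, 2) into the plane: -63 + (-14)t = -21, so t = -3.
Intersection: (11, -15, 14) + (-3)·(2, -4, 2) = (5, -3, 8).

(5, -3, 8)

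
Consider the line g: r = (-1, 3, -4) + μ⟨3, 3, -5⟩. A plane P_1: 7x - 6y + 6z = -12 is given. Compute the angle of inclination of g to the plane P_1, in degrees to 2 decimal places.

sin θ = |n·v| / (|n||v|) = |-27| / (√121 · √43) = 0.37431.
θ ≈ 21.98°.

21.98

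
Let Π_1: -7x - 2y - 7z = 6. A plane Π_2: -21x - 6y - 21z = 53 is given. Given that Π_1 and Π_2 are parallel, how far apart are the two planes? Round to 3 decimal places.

Rescale Π_2 by 1/3: -7x - 2y - 7z = 53/3. Then distance = |6 − (53/3)| / √102 ≈ 1.155.

1.155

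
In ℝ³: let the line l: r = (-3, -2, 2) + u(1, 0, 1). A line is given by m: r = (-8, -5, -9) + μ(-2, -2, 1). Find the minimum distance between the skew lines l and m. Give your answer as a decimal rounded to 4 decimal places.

Common perpendicular direction n = (1, 0, 1) × (-2, -2, 1) = (2, -3, -2).
With w = (-8, -5, -9) − (-3, -2, 2) = (-5, -3, -11), w · n = 21.
Distance = |w · n| / |n| = |21| / √17 ≈ 5.0932.

5.0932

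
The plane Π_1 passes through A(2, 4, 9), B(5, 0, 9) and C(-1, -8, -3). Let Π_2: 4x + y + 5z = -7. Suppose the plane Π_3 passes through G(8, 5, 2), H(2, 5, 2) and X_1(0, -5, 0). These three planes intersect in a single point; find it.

(-3, 0, 1)

AB = (3, -4, 0), AC = (-3, -12, -12); a normal to Π_1 is AB × AC = (48, 36, -48).
Using A: Π_1 has equation 48x + 36y - 48z = -192.
GH = (-6, 0, 0), GX_1 = (-8, -10, -2); a normal to Π_3 is GH × GX_1 = (0, -12, 60).
Using G: Π_3 has equation -12y + 60z = 60.
Solving the 3×3 linear system 48x + 36y - 48z = -192, 4x + y + 5z = -7, -12y + 60z = 60 (e.g. by elimination or Cramer's rule, determinant = -576) gives (-3, 0, 1).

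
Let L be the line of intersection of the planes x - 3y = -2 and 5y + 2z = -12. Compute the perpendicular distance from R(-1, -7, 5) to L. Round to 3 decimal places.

Direction of L: (1, -3, 0) × (0, 5, 2) = (-6, -2, 5).
A point on L: solving the two plane equations with x = -2 gives (-2, 0, -6).
Taking (-2, 0, -6) on L with direction v = (-6, -2, 5): w = R − (-2, 0, -6) = (1, -7, 11), and w × v = (-13, -71, -44).
Distance = |w × v| / |v| = √7146 / √65 ≈ 10.485.

10.485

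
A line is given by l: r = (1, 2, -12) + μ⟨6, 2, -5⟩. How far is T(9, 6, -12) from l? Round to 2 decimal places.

5.64

Taking (1, 2, -12) on l with direction v = (6, 2, -5): w = T − (1, 2, -12) = (8, 4, 0), and w × v = (-20, 40, -8).
Distance = |w × v| / |v| = √2064 / √65 ≈ 5.64.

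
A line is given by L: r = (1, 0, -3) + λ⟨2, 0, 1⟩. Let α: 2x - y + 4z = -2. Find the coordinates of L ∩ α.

(3, 0, -2)

Substitute r = (1, 0, -3) + t(2, 0, 1) into the plane: -10 + 8t = -2, so t = 1.
Intersection: (1, 0, -3) + 1·(2, 0, 1) = (3, 0, -2).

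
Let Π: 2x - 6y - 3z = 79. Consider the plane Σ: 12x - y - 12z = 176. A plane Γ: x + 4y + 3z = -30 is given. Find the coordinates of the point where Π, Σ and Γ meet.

(11, -8, -3)

Solving the 3×3 linear system 2x - 6y - 3z = 79, 12x - y - 12z = 176, x + 4y + 3z = -30 (e.g. by elimination or Cramer's rule, determinant = 231) gives (11, -8, -3).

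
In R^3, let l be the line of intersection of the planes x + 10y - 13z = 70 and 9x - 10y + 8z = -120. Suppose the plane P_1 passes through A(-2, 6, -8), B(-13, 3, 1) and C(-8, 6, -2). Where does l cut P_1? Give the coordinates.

Direction of l: (1, 10, -13) × (9, -10, 8) = (-50, -125, -100).
A point on l: solving the two plane equations with x = -16 gives (-16, -20, -22).
AB = (-11, -3, 9), AC = (-6, 0, 6); a normal to P_1 is AB × AC = (-18, 12, -18).
Using A: P_1 has equation -18x + 12y - 18z = 252.
Substitute r = (-16, -20, -22) + t(-50, -125, -100) into the plane: 444 + 1200t = 252, so t = -4/25.
Intersection: (-16, -20, -22) + (-4/25)·(-50, -125, -100) = (-8, 0, -6).

(-8, 0, -6)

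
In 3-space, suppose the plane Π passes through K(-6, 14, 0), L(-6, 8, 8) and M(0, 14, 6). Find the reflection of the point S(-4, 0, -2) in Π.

KL = (0, -6, 8), KM = (6, 0, 6); a normal to Π is KL × KM = (-36, 48, 36).
Using K: Π has equation -36x + 48y + 36z = 888.
λ = (n·S − d)/|n|² = (72 − 888)/4896 = -1/6.
Reflection = S − 2λn = (-4, 0, -2) − (-1/3)·(-36, 48, 36) = (-16, 16, 10).

(-16, 16, 10)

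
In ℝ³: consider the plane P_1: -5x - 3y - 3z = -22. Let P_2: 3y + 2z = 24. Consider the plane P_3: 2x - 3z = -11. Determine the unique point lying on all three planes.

(-1, 6, 3)

Solving the 3×3 linear system -5x - 3y - 3z = -22, 3y + 2z = 24, 2x - 3z = -11 (e.g. by elimination or Cramer's rule, determinant = 51) gives (-1, 6, 3).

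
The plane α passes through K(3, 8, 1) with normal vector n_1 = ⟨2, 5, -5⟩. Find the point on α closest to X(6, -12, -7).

α: n_1·r = n_1·K gives 2x + 5y - 5z = 41.
Foot = X − λn with λ = (n·X − d)/|n|² = (-13 − 41)/54 = -1.
Foot = (6, -12, -7) − (-1)·(2, 5, -5) = (8, -7, -12).

(8, -7, -12)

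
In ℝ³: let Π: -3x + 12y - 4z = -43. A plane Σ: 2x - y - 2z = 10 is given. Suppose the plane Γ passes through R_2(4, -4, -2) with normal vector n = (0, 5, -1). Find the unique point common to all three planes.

Γ: n·r = n·R_2 gives 5y - z = -18.
Solving the 3×3 linear system -3x + 12y - 4z = -43, 2x - y - 2z = 10, 5y - z = -18 (e.g. by elimination or Cramer's rule, determinant = -49) gives (1, -4, -2).

(1, -4, -2)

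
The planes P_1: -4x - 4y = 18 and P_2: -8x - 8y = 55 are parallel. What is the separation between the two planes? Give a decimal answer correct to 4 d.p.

Rescale P_2 by 1/2: -4x - 4y = 55/2. Then distance = |18 − (55/2)| / √32 ≈ 1.6794.

1.6794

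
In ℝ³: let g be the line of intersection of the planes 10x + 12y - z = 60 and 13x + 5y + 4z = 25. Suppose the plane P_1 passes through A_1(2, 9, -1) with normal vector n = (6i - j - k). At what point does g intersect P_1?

(1, 4, -2)

Direction of g: (10, 12, -1) × (13, 5, 4) = (53, -53, -106).
A point on g: solving the two plane equations with x = -1 gives (-1, 6, 2).
P_1: n·r = n·A_1 gives 6x - y - z = 4.
Substitute r = (-1, 6, 2) + t(53, -53, -106) into the plane: -14 + 477t = 4, so t = 2/53.
Intersection: (-1, 6, 2) + (2/53)·(53, -53, -106) = (1, 4, -2).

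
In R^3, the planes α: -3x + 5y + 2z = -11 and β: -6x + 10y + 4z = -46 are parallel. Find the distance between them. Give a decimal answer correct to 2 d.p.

1.95

Rescale β by 1/2: -3x + 5y + 2z = -23. Then distance = |-11 − (-23)| / √38 ≈ 1.95.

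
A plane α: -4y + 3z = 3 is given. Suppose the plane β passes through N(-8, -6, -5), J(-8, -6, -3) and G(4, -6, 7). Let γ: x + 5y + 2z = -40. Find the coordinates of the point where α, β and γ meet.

NJ = (0, 0, 2), NG = (12, 0, 12); a normal to β is NJ × NG = (0, 24, 0).
Using N: β has equation 24y = -144.
Solving the 3×3 linear system -4y + 3z = 3, 24y = -144, x + 5y + 2z = -40 (e.g. by elimination or Cramer's rule, determinant = -72) gives (4, -6, -7).

(4, -6, -7)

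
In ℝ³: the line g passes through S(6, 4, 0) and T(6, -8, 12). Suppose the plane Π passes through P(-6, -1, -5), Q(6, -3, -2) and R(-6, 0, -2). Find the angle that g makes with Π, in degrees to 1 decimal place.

60.5

A direction vector for g is T − S = (0, -12, 12).
PQ = (12, -2, 3), PR = (0, 1, 3); a normal to Π is PQ × PR = (-9, -36, 12).
Using P: Π has equation -9x - 36y + 12z = 30.
sin θ = |n·v| / (|n||v|) = |576| / (√1521 · √288) = 0.87029.
θ ≈ 60.5°.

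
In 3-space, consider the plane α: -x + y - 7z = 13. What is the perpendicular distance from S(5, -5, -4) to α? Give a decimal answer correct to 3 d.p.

n·S − d = (-1)·(5) + (1)·(-5) + (-7)·(-4) − 13 = 5; |n| = √51.
Distance = |5| / √51 = 5/√51 ≈ 0.700.

0.700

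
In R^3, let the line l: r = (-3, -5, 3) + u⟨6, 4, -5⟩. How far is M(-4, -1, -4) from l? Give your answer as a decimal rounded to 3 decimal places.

6.301

Taking (-3, -5, 3) on l with direction v = (6, 4, -5): w = M − (-3, -5, 3) = (-1, 4, -7), and w × v = (8, -47, -28).
Distance = |w × v| / |v| = √3057 / √77 ≈ 6.301.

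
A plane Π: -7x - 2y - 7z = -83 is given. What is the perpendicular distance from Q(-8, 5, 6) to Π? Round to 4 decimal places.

n·Q − d = (-7)·(-8) + (-2)·(5) + (-7)·(6) − (-83) = 87; |n| = √102.
Distance = |87| / √102 = 87/√102 ≈ 8.6143.

8.6143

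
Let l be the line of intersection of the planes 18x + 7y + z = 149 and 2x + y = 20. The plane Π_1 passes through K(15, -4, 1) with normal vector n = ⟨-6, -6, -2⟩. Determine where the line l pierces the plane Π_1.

Direction of l: (18, 7, 1) × (2, 1, 0) = (-1, 2, 4).
A point on l: solving the two plane equations with x = 6 gives (6, 8, -15).
Π_1: n·r = n·K gives -6x - 6y - 2z = -68.
Substitute r = (6, 8, -15) + t(-1, 2, 4) into the plane: -54 + (-14)t = -68, so t = 1.
Intersection: (6, 8, -15) + 1·(-1, 2, 4) = (5, 10, -11).

(5, 10, -11)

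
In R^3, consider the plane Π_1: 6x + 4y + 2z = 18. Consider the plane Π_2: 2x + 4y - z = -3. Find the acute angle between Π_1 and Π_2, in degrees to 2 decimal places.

cos θ = |n₁·n₂| / (|n₁||n₂|) = |26| / (√56 · √21).
θ = arccos(0.75818) ≈ 40.70°.

40.70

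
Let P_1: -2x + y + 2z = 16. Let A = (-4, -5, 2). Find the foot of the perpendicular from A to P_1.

(-6, -4, 4)

Foot = A − λn with λ = (n·A − d)/|n|² = (7 − 16)/9 = -1.
Foot = (-4, -5, 2) − (-1)·(-2, 1, 2) = (-6, -4, 4).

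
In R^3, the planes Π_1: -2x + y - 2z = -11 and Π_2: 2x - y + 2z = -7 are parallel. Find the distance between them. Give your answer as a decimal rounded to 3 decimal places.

6.000

Rescale Π_2 by 1/(-1): -2x + y - 2z = 7. Then distance = |-11 − 7| / √9 ≈ 6.000.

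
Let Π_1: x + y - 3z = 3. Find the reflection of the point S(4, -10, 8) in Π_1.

λ = (n·S − d)/|n|² = (-30 − 3)/11 = -3.
Reflection = S − 2λn = (4, -10, 8) − (-6)·(1, 1, -3) = (10, -4, -10).

(10, -4, -10)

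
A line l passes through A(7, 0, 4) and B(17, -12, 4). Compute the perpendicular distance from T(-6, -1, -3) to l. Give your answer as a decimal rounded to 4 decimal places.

A direction vector for l is B − A = (10, -12, 0).
Taking (7, 0, 4) on l with direction v = (10, -12, 0): w = T − (7, 0, 4) = (-13, -1, -7), and w × v = (-84, -70, 166).
Distance = |w × v| / |v| = √39512 / √244 ≈ 12.7253.

12.7253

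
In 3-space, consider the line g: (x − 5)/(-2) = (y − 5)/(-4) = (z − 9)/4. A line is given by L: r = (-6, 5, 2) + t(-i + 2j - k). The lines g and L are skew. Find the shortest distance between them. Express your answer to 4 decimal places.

9.2848

g has direction (-2, -4, 4) through (5, 5, 9).
Common perpendicular direction n = (-2, -4, 4) × (-1, 2, -1) = (-4, -6, -8).
With w = (-6, 5, 2) − (5, 5, 9) = (-11, 0, -7), w · n = 100.
Distance = |w · n| / |n| = |100| / √116 ≈ 9.2848.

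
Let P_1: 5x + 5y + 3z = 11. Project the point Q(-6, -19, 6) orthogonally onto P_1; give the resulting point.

(4, -9, 12)

Foot = Q − λn with λ = (n·Q − d)/|n|² = (-107 − 11)/59 = -2.
Foot = (-6, -19, 6) − (-2)·(5, 5, 3) = (4, -9, 12).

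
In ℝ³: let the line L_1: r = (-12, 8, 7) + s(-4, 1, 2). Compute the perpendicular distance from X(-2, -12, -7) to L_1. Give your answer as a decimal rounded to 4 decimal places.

Taking (-12, 8, 7) on L_1 with direction v = (-4, 1, 2): w = X − (-12, 8, 7) = (10, -20, -14), and w × v = (-26, 36, -70).
Distance = |w × v| / |v| = √6872 / √21 ≈ 18.0897.

18.0897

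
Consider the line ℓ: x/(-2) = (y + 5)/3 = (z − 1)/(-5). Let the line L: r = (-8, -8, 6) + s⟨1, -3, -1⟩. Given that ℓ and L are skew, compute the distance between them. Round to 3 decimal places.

ℓ has direction (-2, 3, -5) through (0, -5, 1).
Common perpendicular direction n = (-2, 3, -5) × (1, -3, -1) = (-18, -7, 3).
With w = (-8, -8, 6) − (0, -5, 1) = (-8, -3, 5), w · n = 180.
Distance = |w · n| / |n| = |180| / √382 ≈ 9.210.

9.210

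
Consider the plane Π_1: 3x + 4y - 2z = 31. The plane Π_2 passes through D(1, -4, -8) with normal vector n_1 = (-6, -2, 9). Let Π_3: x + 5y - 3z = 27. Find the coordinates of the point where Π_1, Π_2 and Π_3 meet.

Π_2: n_1·r = n_1·D gives -6x - 2y + 9z = -70.
Solving the 3×3 linear system 3x + 4y - 2z = 31, -6x - 2y + 9z = -70, x + 5y - 3z = 27 (e.g. by elimination or Cramer's rule, determinant = -97) gives (5, 2, -4).

(5, 2, -4)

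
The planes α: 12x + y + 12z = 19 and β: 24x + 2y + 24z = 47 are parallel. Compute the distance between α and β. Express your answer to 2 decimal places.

Rescale β by 1/2: 12x + y + 12z = 47/2. Then distance = |19 − (47/2)| / √289 ≈ 0.26.

0.26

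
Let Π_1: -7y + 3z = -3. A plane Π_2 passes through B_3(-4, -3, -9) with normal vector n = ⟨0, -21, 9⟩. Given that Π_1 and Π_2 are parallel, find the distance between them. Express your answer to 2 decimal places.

0.39

Π_2: n·r = n·B_3 gives -21y + 9z = -18.
Rescale Π_2 by 1/3: -7y + 3z = -6. Then distance = |-3 − (-6)| / √58 ≈ 0.39.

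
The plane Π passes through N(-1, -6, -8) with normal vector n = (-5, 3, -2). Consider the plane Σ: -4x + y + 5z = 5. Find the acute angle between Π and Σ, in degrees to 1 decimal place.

71.0

Π: n·r = n·N gives -5x + 3y - 2z = 3.
cos θ = |n₁·n₂| / (|n₁||n₂|) = |13| / (√38 · √42).
θ = arccos(0.32541) ≈ 71.0°.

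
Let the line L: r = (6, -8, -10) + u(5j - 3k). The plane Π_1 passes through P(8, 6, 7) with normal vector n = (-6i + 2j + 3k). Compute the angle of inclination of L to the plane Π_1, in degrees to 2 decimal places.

Π_1: n·r = n·P gives -6x + 2y + 3z = -15.
sin θ = |n·v| / (|n||v|) = |1| / (√49 · √34) = 0.02450.
θ ≈ 1.40°.

1.40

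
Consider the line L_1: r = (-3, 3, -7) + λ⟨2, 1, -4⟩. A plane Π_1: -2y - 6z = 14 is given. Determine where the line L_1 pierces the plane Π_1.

(-5, 2, -3)

Substitute r = (-3, 3, -7) + t(2, 1, -4) into the plane: 36 + 22t = 14, so t = -1.
Intersection: (-3, 3, -7) + (-1)·(2, 1, -4) = (-5, 2, -3).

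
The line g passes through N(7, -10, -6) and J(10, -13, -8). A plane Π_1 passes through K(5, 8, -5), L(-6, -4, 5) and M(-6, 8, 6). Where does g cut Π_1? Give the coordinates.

(1, -4, -2)

A direction vector for g is J − N = (3, -3, -2).
KL = (-11, -12, 10), KM = (-11, 0, 11); a normal to Π_1 is KL × KM = (-132, 11, -132).
Using K: Π_1 has equation -132x + 11y - 132z = 88.
Substitute r = (7, -10, -6) + t(3, -3, -2) into the plane: -242 + (-165)t = 88, so t = -2.
Intersection: (7, -10, -6) + (-2)·(3, -3, -2) = (1, -4, -2).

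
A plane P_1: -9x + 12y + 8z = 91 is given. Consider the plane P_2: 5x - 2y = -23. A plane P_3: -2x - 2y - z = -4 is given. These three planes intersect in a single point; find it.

(-3, 4, 2)

Solving the 3×3 linear system -9x + 12y + 8z = 91, 5x - 2y = -23, -2x - 2y - z = -4 (e.g. by elimination or Cramer's rule, determinant = -70) gives (-3, 4, 2).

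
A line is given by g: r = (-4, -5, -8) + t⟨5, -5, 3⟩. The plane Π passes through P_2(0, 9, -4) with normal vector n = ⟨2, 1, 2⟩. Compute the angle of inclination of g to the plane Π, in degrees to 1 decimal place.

28.5

Π: n·r = n·P_2 gives 2x + y + 2z = 1.
sin θ = |n·v| / (|n||v|) = |11| / (√9 · √59) = 0.47736.
θ ≈ 28.5°.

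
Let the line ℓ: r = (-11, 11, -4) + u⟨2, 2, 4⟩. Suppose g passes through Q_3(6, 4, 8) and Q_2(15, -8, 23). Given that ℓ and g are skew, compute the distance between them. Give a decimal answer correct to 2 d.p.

8.78

A direction vector for g is Q_2 − Q_3 = (9, -12, 15).
Common perpendicular direction n = (2, 2, 4) × (9, -12, 15) = (78, 6, -42).
With w = (6, 4, 8) − (-11, 11, -4) = (17, -7, 12), w · n = 780.
Distance = |w · n| / |n| = |780| / √7884 ≈ 8.78.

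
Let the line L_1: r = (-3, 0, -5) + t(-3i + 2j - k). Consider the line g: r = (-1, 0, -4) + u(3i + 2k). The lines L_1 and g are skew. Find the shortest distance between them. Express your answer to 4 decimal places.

0.2561

Common perpendicular direction n = (-3, 2, -1) × (3, 0, 2) = (4, 3, -6).
With w = (-1, 0, -4) − (-3, 0, -5) = (2, 0, 1), w · n = 2.
Distance = |w · n| / |n| = |2| / √61 ≈ 0.2561.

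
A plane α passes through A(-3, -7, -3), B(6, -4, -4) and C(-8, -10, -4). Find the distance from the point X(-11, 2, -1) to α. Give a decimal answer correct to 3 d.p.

7.736

AB = (9, 3, -1), AC = (-5, -3, -1); a normal to α is AB × AC = (-6, 14, -12).
Using A: α has equation -6x + 14y - 12z = -44.
n·X − d = (-6)·(-11) + (14)·(2) + (-12)·(-1) − (-44) = 150; |n| = √376.
Distance = |150| / √376 = 150/√376 ≈ 7.736.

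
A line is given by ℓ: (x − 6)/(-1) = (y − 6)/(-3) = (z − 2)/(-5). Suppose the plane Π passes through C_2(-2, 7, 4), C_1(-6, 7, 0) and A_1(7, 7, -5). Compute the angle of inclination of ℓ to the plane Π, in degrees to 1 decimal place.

ℓ has direction (-1, -3, -5) through (6, 6, 2).
C_2C_1 = (-4, 0, -4), C_2A_1 = (9, 0, -9); a normal to Π is C_2C_1 × C_2A_1 = (0, -72, 0).
Using C_2: Π has equation -72y = -504.
sin θ = |n·v| / (|n||v|) = |216| / (√5184 · √35) = 0.50709.
θ ≈ 30.5°.

30.5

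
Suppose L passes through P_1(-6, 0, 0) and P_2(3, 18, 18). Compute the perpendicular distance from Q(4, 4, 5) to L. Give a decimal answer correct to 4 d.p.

7.3409

A direction vector for L is P_2 − P_1 = (9, 18, 18).
Taking (-6, 0, 0) on L with direction v = (9, 18, 18): w = Q − (-6, 0, 0) = (10, 4, 5), and w × v = (-18, -135, 144).
Distance = |w × v| / |v| = √39285 / √729 ≈ 7.3409.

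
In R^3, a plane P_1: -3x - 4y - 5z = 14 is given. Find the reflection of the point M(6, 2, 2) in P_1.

λ = (n·M − d)/|n|² = (-36 − 14)/50 = -1.
Reflection = M − 2λn = (6, 2, 2) − (-2)·(-3, -4, -5) = (0, -6, -8).

(0, -6, -8)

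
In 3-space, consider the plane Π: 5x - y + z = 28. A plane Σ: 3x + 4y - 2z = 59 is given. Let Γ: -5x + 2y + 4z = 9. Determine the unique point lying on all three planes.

(7, 12, 5)

Solving the 3×3 linear system 5x - y + z = 28, 3x + 4y - 2z = 59, -5x + 2y + 4z = 9 (e.g. by elimination or Cramer's rule, determinant = 128) gives (7, 12, 5).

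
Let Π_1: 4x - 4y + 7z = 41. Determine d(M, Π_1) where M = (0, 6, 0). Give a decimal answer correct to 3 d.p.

7.222

n·M − d = (4)·(0) + (-4)·(6) + (7)·(0) − 41 = -65; |n| = √81.
Distance = |-65| / √81 = 65/√81 ≈ 7.222.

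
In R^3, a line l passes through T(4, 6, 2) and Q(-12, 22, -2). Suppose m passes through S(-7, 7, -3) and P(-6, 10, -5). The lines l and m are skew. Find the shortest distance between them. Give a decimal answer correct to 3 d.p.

A direction vector for l is Q − T = (-16, 16, -4).
A direction vector for m is P − S = (1, 3, -2).
Common perpendicular direction n = (-16, 16, -4) × (1, 3, -2) = (-20, -36, -64).
With w = (-7, 7, -3) − (4, 6, 2) = (-11, 1, -5), w · n = 504.
Distance = |w · n| / |n| = |504| / √5792 ≈ 6.622.

6.622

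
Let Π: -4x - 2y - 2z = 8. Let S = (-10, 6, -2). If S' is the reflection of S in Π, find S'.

λ = (n·S − d)/|n|² = (32 − 8)/24 = 1.
Reflection = S − 2λn = (-10, 6, -2) − 2·(-4, -2, -2) = (-2, 10, 2).

(-2, 10, 2)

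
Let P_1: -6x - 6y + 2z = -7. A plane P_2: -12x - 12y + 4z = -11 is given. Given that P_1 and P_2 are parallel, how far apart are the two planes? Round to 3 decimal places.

0.172

Rescale P_2 by 1/2: -6x - 6y + 2z = -11/2. Then distance = |-7 − (-11/2)| / √76 ≈ 0.172.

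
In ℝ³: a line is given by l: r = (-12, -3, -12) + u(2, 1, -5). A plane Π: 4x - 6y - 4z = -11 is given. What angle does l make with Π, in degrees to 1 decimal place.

29.1

sin θ = |n·v| / (|n||v|) = |22| / (√68 · √30) = 0.48709.
θ ≈ 29.1°.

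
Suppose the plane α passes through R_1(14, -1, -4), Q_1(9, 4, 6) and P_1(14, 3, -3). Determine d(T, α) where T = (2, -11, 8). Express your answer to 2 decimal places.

3.20

R_1Q_1 = (-5, 5, 10), R_1P_1 = (0, 4, 1); a normal to α is R_1Q_1 × R_1P_1 = (-35, 5, -20).
Using R_1: α has equation -35x + 5y - 20z = -415.
n·T − d = (-35)·(2) + (5)·(-11) + (-20)·(8) − (-415) = 130; |n| = √1650.
Distance = |130| / √1650 = 130/√1650 ≈ 3.20.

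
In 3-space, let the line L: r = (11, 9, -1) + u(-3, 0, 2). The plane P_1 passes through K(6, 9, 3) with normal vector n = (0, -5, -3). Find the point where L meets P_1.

(5, 9, 3)

P_1: n·r = n·K gives -5y - 3z = -54.
Substitute r = (11, 9, -1) + t(-3, 0, 2) into the plane: -42 + (-6)t = -54, so t = 2.
Intersection: (11, 9, -1) + 2·(-3, 0, 2) = (5, 9, 3).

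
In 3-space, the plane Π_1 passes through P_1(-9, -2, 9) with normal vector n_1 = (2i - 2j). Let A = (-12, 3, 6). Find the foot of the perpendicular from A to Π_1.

Π_1: n_1·r = n_1·P_1 gives 2x - 2y = -14.
Foot = A − λn with λ = (n·A − d)/|n|² = (-30 − (-14))/8 = -2.
Foot = (-12, 3, 6) − (-2)·(2, -2, 0) = (-8, -1, 6).

(-8, -1, 6)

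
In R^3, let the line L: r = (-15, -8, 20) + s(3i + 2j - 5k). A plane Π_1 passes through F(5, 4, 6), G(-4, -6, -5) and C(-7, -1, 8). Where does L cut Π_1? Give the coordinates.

(-6, -2, 5)

FG = (-9, -10, -11), FC = (-12, -5, 2); a normal to Π_1 is FG × FC = (-75, 150, -75).
Using F: Π_1 has equation -75x + 150y - 75z = -225.
Substitute r = (-15, -8, 20) + t(3, 2, -5) into the plane: -1575 + 450t = -225, so t = 3.
Intersection: (-15, -8, 20) + 3·(3, 2, -5) = (-6, -2, 5).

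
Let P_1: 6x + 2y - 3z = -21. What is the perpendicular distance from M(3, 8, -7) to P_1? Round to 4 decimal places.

10.8571

n·M − d = (6)·(3) + (2)·(8) + (-3)·(-7) − (-21) = 76; |n| = √49.
Distance = |76| / √49 = 76/√49 ≈ 10.8571.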